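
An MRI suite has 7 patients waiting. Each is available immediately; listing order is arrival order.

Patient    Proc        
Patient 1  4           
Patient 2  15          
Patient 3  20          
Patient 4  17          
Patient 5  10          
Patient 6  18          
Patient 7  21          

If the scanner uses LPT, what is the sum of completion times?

LPT (decreasing processing time): Patient 7 Patient 3 Patient 6 Patient 4 Patient 2 Patient 5 Patient 1.
Patient 7: 0→21
Patient 3: 21→41
Patient 6: 41→59
Patient 4: 59→76
Patient 2: 76→91
Patient 5: 91→101
Patient 1: 101→105
Sum = 21+41+59+76+91+101+105 = 494.

494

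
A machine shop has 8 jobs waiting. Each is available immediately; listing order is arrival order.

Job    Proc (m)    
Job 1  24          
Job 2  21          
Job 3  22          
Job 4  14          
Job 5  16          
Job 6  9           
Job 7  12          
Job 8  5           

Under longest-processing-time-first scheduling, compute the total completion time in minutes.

LPT (decreasing processing time): Job 1 Job 3 Job 2 Job 5 Job 4 Job 7 Job 6 Job 8.
Job 1: 0→24
Job 3: 24→46
Job 2: 46→67
Job 5: 67→83
Job 4: 83→97
Job 7: 97→109
Job 6: 109→118
Job 8: 118→123
Sum = 24+46+67+83+97+109+118+123 = 667.

667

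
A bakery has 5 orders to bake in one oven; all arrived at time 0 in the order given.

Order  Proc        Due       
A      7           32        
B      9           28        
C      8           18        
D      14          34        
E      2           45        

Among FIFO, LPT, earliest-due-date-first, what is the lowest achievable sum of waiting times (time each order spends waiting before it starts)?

FIFO (arrival order): A B C D E.
A: waits 0, runs 0→7
B: waits 7, runs 7→16
C: waits 16, runs 16→24
D: waits 24, runs 24→38
E: waits 38, runs 38→40
Sum = 0+7+16+24+38 = 85.
LPT (decreasing processing time): D B C A E.
D: waits 0, runs 0→14
B: waits 14, runs 14→23
C: waits 23, runs 23→31
A: waits 31, runs 31→38
E: waits 38, runs 38→40
Sum = 0+14+23+31+38 = 106.
EDD (increasing due date): C B A D E.
C: waits 0, runs 0→8
B: waits 8, runs 8→17
A: waits 17, runs 17→24
D: waits 24, runs 24→38
E: waits 38, runs 38→40
Sum = 0+8+17+24+38 = 87.
FIFO 85, LPT 106, EDD 87 → minimum 85.

85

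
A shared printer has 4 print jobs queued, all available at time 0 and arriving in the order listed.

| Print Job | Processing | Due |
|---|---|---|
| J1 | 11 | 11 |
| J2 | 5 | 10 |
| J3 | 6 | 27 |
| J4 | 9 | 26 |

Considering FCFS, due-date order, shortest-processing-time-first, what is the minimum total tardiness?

FIFO (arrival order): J1 J2 J3 J4.
J1: 0→11, due 11, tardiness 0
J2: 11→16, due 10, tardiness 6
J3: 16→22, due 27, tardiness 0
J4: 22→31, due 26, tardiness 5
Sum = 0+6+0+5 = 11.
EDD (increasing due date): J2 J1 J4 J3.
J2: 0→5, due 10, tardiness 0
J1: 5→16, due 11, tardiness 5
J4: 16→25, due 26, tardiness 0
J3: 25→31, due 27, tardiness 4
Sum = 0+5+0+4 = 9.
SPT (increasing processing time): J2 J3 J4 J1.
J2: 0→5, due 10, tardiness 0
J3: 5→11, due 27, tardiness 0
J4: 11→20, due 26, tardiness 0
J1: 20→31, due 11, tardiness 20
Sum = 0+0+0+20 = 20.
FIFO 11, EDD 9, SPT 20 → minimum 9.

9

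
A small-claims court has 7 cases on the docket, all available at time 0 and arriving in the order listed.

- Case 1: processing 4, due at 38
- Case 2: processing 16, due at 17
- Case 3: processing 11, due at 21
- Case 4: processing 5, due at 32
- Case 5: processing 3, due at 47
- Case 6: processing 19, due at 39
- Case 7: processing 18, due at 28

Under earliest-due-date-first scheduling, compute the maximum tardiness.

34

EDD (increasing due date): Case 2 Case 3 Case 7 Case 4 Case 1 Case 6 Case 5.
Case 2: 0→16, due 17, tardiness 0
Case 3: 16→27, due 21, tardiness 6
Case 7: 27→45, due 28, tardiness 17
Case 4: 45→50, due 32, tardiness 18
Case 1: 50→54, due 38, tardiness 16
Case 6: 54→73, due 39, tardiness 34
Case 5: 73→76, due 47, tardiness 29
Maximum = 34.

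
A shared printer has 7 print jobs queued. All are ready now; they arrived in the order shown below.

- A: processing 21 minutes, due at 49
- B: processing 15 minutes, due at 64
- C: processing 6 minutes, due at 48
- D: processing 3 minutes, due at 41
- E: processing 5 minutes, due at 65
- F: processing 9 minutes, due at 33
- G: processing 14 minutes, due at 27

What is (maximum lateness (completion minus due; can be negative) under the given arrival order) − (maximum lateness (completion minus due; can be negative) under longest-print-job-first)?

14

FIFO (arrival order): A B C D E F G.
A: 0→21, due 49, lateness -28
B: 21→36, due 64, lateness -28
C: 36→42, due 48, lateness -6
D: 42→45, due 41, lateness 4
E: 45→50, due 65, lateness -15
F: 50→59, due 33, lateness 26
G: 59→73, due 27, lateness 46
Maximum = 46.
LPT (decreasing processing time): A B G F C E D.
A: 0→21, due 49, lateness -28
B: 21→36, due 64, lateness -28
G: 36→50, due 27, lateness 23
F: 50→59, due 33, lateness 26
C: 59→65, due 48, lateness 17
E: 65→70, due 65, lateness 5
D: 70→73, due 41, lateness 32
Maximum = 32.
Difference = 46 − 32 = 14.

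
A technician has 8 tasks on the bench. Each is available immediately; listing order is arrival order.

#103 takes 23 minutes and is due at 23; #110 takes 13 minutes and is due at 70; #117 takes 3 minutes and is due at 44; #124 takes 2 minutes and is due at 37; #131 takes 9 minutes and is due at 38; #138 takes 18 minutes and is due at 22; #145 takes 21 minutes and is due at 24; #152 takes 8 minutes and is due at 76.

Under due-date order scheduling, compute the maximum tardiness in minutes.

EDD (increasing due date): #138 #103 #145 #124 #131 #117 #110 #152.
#138: 0→18, due 22, tardiness 0
#103: 18→41, due 23, tardiness 18
#145: 41→62, due 24, tardiness 38
#124: 62→64, due 37, tardiness 27
#131: 64→73, due 38, tardiness 35
#117: 73→76, due 44, tardiness 32
#110: 76→89, due 70, tardiness 19
#152: 89→97, due 76, tardiness 21
Maximum = 38.

38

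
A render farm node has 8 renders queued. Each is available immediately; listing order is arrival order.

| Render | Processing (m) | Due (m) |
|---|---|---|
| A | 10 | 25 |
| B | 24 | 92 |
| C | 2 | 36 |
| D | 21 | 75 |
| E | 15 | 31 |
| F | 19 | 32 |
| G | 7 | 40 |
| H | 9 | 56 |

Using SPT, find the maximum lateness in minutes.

SPT (increasing processing time): C G H A E F D B.
C: 0→2, due 36, lateness -34
G: 2→9, due 40, lateness -31
H: 9→18, due 56, lateness -38
A: 18→28, due 25, lateness 3
E: 28→43, due 31, lateness 12
F: 43→62, due 32, lateness 30
D: 62→83, due 75, lateness 8
B: 83→107, due 92, lateness 15
Maximum = 30.

30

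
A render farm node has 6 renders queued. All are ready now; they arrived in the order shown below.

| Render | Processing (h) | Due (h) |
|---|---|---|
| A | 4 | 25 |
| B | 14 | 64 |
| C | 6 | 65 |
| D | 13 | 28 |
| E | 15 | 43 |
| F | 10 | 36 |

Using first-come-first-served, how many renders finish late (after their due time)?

FIFO (arrival order): A B C D E F.
A: 0→4, due 25, tardiness 0
B: 4→18, due 64, tardiness 0
C: 18→24, due 65, tardiness 0
D: 24→37, due 28, tardiness 9
E: 37→52, due 43, tardiness 9
F: 52→62, due 36, tardiness 26
Late renders: 3.

3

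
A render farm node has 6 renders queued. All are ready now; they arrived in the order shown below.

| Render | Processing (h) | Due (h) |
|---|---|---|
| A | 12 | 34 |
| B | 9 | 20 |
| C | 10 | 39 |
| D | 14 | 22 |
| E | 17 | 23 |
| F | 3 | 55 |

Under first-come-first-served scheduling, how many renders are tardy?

4

FIFO (arrival order): A B C D E F.
A: 0→12, due 34, tardiness 0
B: 12→21, due 20, tardiness 1
C: 21→31, due 39, tardiness 0
D: 31→45, due 22, tardiness 23
E: 45→62, due 23, tardiness 39
F: 62→65, due 55, tardiness 10
Late renders: 4.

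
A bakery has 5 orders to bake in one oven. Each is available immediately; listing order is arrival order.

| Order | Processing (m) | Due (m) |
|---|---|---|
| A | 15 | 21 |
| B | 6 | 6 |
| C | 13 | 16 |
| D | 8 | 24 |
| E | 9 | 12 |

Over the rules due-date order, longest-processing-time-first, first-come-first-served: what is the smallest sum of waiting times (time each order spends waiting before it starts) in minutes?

92

EDD (increasing due date): B E C A D.
B: waits 0, runs 0→6
E: waits 6, runs 6→15
C: waits 15, runs 15→28
A: waits 28, runs 28→43
D: waits 43, runs 43→51
Sum = 0+6+15+28+43 = 92.
LPT (decreasing processing time): A C E D B.
A: waits 0, runs 0→15
C: waits 15, runs 15→28
E: waits 28, runs 28→37
D: waits 37, runs 37→45
B: waits 45, runs 45→51
Sum = 0+15+28+37+45 = 125.
FIFO (arrival order): A B C D E.
A: waits 0, runs 0→15
B: waits 15, runs 15→21
C: waits 21, runs 21→34
D: waits 34, runs 34→42
E: waits 42, runs 42→51
Sum = 0+15+21+34+42 = 112.
EDD 92, LPT 125, FIFO 112 → minimum 92.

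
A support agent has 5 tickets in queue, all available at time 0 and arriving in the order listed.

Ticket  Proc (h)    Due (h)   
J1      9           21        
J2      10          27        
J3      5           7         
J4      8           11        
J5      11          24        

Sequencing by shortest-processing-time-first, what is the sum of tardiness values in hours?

SPT (increasing processing time): J3 J4 J1 J2 J5.
J3: 0→5, due 7, tardiness 0
J4: 5→13, due 11, tardiness 2
J1: 13→22, due 21, tardiness 1
J2: 22→32, due 27, tardiness 5
J5: 32→43, due 24, tardiness 19
Sum = 0+2+1+5+19 = 27.

27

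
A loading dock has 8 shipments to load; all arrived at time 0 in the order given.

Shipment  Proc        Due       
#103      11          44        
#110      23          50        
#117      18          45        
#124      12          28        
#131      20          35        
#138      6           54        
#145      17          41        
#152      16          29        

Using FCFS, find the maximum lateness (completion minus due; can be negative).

94

FIFO (arrival order): #103 #110 #117 #124 #131 #138 #145 #152.
#103: 0→11, due 44, lateness -33
#110: 11→34, due 50, lateness -16
#117: 34→52, due 45, lateness 7
#124: 52→64, due 28, lateness 36
#131: 64→84, due 35, lateness 49
#138: 84→90, due 54, lateness 36
#145: 90→107, due 41, lateness 66
#152: 107→123, due 29, lateness 94
Maximum = 94.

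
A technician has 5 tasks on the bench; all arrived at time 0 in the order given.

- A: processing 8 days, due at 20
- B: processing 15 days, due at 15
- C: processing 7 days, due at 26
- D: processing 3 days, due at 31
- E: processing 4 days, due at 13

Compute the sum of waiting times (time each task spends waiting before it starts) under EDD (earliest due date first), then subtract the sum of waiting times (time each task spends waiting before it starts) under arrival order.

-10

EDD (increasing due date): E B A C D.
E: waits 0, runs 0→4
B: waits 4, runs 4→19
A: waits 19, runs 19→27
C: waits 27, runs 27→34
D: waits 34, runs 34→37
Sum = 0+4+19+27+34 = 84.
FIFO (arrival order): A B C D E.
A: waits 0, runs 0→8
B: waits 8, runs 8→23
C: waits 23, runs 23→30
D: waits 30, runs 30→33
E: waits 33, runs 33→37
Sum = 0+8+23+30+33 = 94.
Difference = 84 − 94 = -10.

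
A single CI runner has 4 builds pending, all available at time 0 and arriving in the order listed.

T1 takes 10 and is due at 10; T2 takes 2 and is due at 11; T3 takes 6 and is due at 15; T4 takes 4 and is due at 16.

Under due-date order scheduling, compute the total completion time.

EDD (increasing due date): T1 T2 T3 T4.
T1: 0→10
T2: 10→12
T3: 12→18
T4: 18→22
Sum = 10+12+18+22 = 62.

62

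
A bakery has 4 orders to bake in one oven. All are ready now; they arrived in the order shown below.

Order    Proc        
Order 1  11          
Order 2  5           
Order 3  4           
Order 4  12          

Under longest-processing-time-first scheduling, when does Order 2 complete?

LPT (decreasing processing time): Order 4 Order 1 Order 2 Order 3.
Order 4: 0→12
Order 1: 12→23
Order 2: 23→28

28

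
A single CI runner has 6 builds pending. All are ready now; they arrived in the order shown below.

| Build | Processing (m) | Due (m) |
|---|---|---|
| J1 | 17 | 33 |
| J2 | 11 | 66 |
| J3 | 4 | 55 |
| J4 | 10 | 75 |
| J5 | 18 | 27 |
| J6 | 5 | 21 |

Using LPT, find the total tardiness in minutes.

52

LPT (decreasing processing time): J5 J1 J2 J4 J6 J3.
J5: 0→18, due 27, tardiness 0
J1: 18→35, due 33, tardiness 2
J2: 35→46, due 66, tardiness 0
J4: 46→56, due 75, tardiness 0
J6: 56→61, due 21, tardiness 40
J3: 61→65, due 55, tardiness 10
Sum = 0+2+0+0+40+10 = 52.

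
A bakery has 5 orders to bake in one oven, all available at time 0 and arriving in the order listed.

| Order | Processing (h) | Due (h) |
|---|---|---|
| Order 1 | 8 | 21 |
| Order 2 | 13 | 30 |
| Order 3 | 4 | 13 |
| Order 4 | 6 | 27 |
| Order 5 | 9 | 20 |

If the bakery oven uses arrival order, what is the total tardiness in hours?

FIFO (arrival order): Order 1 Order 2 Order 3 Order 4 Order 5.
Order 1: 0→8, due 21, tardiness 0
Order 2: 8→21, due 30, tardiness 0
Order 3: 21→25, due 13, tardiness 12
Order 4: 25→31, due 27, tardiness 4
Order 5: 31→40, due 20, tardiness 20
Sum = 0+0+12+4+20 = 36.

36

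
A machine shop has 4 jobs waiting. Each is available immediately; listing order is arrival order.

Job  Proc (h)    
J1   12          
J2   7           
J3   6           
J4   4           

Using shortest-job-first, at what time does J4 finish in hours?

SPT (increasing processing time): J4 J3 J2 J1.
J4: 0→4

4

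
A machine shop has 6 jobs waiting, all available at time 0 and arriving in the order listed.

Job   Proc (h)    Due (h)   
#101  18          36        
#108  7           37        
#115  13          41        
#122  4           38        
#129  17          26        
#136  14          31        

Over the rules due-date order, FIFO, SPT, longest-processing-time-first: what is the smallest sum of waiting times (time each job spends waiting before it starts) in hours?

132

EDD (increasing due date): #129 #136 #101 #108 #122 #115.
#129: waits 0, runs 0→17
#136: waits 17, runs 17→31
#101: waits 31, runs 31→49
#108: waits 49, runs 49→56
#122: waits 56, runs 56→60
#115: waits 60, runs 60→73
Sum = 0+17+31+49+56+60 = 213.
FIFO (arrival order): #101 #108 #115 #122 #129 #136.
#101: waits 0, runs 0→18
#108: waits 18, runs 18→25
#115: waits 25, runs 25→38
#122: waits 38, runs 38→42
#129: waits 42, runs 42→59
#136: waits 59, runs 59→73
Sum = 0+18+25+38+42+59 = 182.
SPT (increasing processing time): #122 #108 #115 #136 #129 #101.
#122: waits 0, runs 0→4
#108: waits 4, runs 4→11
#115: waits 11, runs 11→24
#136: waits 24, runs 24→38
#129: waits 38, runs 38→55
#101: waits 55, runs 55→73
Sum = 0+4+11+24+38+55 = 132.
LPT (decreasing processing time): #101 #129 #136 #115 #108 #122.
#101: waits 0, runs 0→18
#129: waits 18, runs 18→35
#136: waits 35, runs 35→49
#115: waits 49, runs 49→62
#108: waits 62, runs 62→69
#122: waits 69, runs 69→73
Sum = 0+18+35+49+62+69 = 233.
EDD 213, FIFO 182, SPT 132, LPT 233 → minimum 132.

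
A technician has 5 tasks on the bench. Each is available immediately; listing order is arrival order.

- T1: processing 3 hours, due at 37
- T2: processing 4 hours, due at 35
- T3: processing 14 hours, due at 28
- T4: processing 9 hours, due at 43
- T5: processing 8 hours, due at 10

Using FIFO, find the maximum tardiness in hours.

28

FIFO (arrival order): T1 T2 T3 T4 T5.
T1: 0→3, due 37, tardiness 0
T2: 3→7, due 35, tardiness 0
T3: 7→21, due 28, tardiness 0
T4: 21→30, due 43, tardiness 0
T5: 30→38, due 10, tardiness 28
Maximum = 28.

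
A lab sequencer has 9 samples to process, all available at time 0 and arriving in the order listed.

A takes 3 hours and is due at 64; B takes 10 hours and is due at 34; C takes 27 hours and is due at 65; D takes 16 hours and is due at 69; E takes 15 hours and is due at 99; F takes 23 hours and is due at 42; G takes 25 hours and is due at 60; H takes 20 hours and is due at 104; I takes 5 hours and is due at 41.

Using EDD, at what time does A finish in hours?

EDD (increasing due date): B I F G A C D E H.
B: 0→10
I: 10→15
F: 15→38
G: 38→63
A: 63→66

66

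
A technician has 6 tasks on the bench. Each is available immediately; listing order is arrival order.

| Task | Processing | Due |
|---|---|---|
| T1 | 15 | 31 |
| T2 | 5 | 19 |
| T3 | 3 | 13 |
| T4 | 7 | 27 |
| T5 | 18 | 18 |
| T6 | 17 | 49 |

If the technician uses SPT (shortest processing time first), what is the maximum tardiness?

47

SPT (increasing processing time): T3 T2 T4 T1 T6 T5.
T3: 0→3, due 13, tardiness 0
T2: 3→8, due 19, tardiness 0
T4: 8→15, due 27, tardiness 0
T1: 15→30, due 31, tardiness 0
T6: 30→47, due 49, tardiness 0
T5: 47→65, due 18, tardiness 47
Maximum = 47.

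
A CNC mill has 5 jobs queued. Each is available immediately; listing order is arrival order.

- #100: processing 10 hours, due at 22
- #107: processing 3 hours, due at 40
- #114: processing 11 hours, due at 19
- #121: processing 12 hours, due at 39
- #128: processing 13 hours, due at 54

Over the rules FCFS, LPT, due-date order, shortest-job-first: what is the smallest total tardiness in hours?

0

FIFO (arrival order): #100 #107 #114 #121 #128.
#100: 0→10, due 22, tardiness 0
#107: 10→13, due 40, tardiness 0
#114: 13→24, due 19, tardiness 5
#121: 24→36, due 39, tardiness 0
#128: 36→49, due 54, tardiness 0
Sum = 0+0+5+0+0 = 5.
LPT (decreasing processing time): #128 #121 #114 #100 #107.
#128: 0→13, due 54, tardiness 0
#121: 13→25, due 39, tardiness 0
#114: 25→36, due 19, tardiness 17
#100: 36→46, due 22, tardiness 24
#107: 46→49, due 40, tardiness 9
Sum = 0+0+17+24+9 = 50.
EDD (increasing due date): #114 #100 #121 #107 #128.
#114: 0→11, due 19, tardiness 0
#100: 11→21, due 22, tardiness 0
#121: 21→33, due 39, tardiness 0
#107: 33→36, due 40, tardiness 0
#128: 36→49, due 54, tardiness 0
Sum = 0+0+0+0+0 = 0.
SPT (increasing processing time): #107 #100 #114 #121 #128.
#107: 0→3, due 40, tardiness 0
#100: 3→13, due 22, tardiness 0
#114: 13→24, due 19, tardiness 5
#121: 24→36, due 39, tardiness 0
#128: 36→49, due 54, tardiness 0
Sum = 0+0+5+0+0 = 5.
FIFO 5, LPT 50, EDD 0, SPT 5 → minimum 0.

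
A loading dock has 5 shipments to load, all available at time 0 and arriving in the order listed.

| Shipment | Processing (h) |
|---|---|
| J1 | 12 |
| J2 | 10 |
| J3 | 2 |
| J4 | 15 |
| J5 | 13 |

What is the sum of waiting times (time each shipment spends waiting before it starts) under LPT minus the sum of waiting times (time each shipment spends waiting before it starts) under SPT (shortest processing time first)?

LPT (decreasing processing time): J4 J5 J1 J2 J3.
J4: waits 0, runs 0→15
J5: waits 15, runs 15→28
J1: waits 28, runs 28→40
J2: waits 40, runs 40→50
J3: waits 50, runs 50→52
Sum = 0+15+28+40+50 = 133.
SPT (increasing processing time): J3 J2 J1 J5 J4.
J3: waits 0, runs 0→2
J2: waits 2, runs 2→12
J1: waits 12, runs 12→24
J5: waits 24, runs 24→37
J4: waits 37, runs 37→52
Sum = 0+2+12+24+37 = 75.
Difference = 133 − 75 = 58.

58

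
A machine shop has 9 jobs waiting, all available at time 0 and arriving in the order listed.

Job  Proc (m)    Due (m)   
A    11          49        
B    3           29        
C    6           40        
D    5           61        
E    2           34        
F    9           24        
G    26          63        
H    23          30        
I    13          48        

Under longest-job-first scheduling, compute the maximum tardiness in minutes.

LPT (decreasing processing time): G H I A F C D B E.
G: 0→26, due 63, tardiness 0
H: 26→49, due 30, tardiness 19
I: 49→62, due 48, tardiness 14
A: 62→73, due 49, tardiness 24
F: 73→82, due 24, tardiness 58
C: 82→88, due 40, tardiness 48
D: 88→93, due 61, tardiness 32
B: 93→96, due 29, tardiness 67
E: 96→98, due 34, tardiness 64
Maximum = 67.

67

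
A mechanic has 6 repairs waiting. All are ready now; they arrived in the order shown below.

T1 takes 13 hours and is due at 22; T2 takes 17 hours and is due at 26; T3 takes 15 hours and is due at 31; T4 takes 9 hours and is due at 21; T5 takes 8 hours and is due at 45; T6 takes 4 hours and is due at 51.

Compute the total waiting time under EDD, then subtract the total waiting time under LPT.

-24

EDD (increasing due date): T4 T1 T2 T3 T5 T6.
T4: waits 0, runs 0→9
T1: waits 9, runs 9→22
T2: waits 22, runs 22→39
T3: waits 39, runs 39→54
T5: waits 54, runs 54→62
T6: waits 62, runs 62→66
Sum = 0+9+22+39+54+62 = 186.
LPT (decreasing processing time): T2 T3 T1 T4 T5 T6.
T2: waits 0, runs 0→17
T3: waits 17, runs 17→32
T1: waits 32, runs 32→45
T4: waits 45, runs 45→54
T5: waits 54, runs 54→62
T6: waits 62, runs 62→66
Sum = 0+17+32+45+54+62 = 210.
Difference = 186 − 210 = -24.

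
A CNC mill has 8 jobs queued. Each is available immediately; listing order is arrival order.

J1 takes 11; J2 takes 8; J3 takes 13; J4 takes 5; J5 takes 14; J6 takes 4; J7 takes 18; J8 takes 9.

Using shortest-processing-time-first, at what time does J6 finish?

4

SPT (increasing processing time): J6 J4 J2 J8 J1 J3 J5 J7.
J6: 0→4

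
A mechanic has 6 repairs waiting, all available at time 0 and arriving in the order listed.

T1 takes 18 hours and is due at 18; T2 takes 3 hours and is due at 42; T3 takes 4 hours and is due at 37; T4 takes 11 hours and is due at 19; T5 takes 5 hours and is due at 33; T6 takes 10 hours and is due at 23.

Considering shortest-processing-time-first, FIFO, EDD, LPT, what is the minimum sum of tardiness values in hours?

SPT (increasing processing time): T2 T3 T5 T6 T4 T1.
T2: 0→3, due 42, tardiness 0
T3: 3→7, due 37, tardiness 0
T5: 7→12, due 33, tardiness 0
T6: 12→22, due 23, tardiness 0
T4: 22→33, due 19, tardiness 14
T1: 33→51, due 18, tardiness 33
Sum = 0+0+0+0+14+33 = 47.
FIFO (arrival order): T1 T2 T3 T4 T5 T6.
T1: 0→18, due 18, tardiness 0
T2: 18→21, due 42, tardiness 0
T3: 21→25, due 37, tardiness 0
T4: 25→36, due 19, tardiness 17
T5: 36→41, due 33, tardiness 8
T6: 41→51, due 23, tardiness 28
Sum = 0+0+0+17+8+28 = 53.
EDD (increasing due date): T1 T4 T6 T5 T3 T2.
T1: 0→18, due 18, tardiness 0
T4: 18→29, due 19, tardiness 10
T6: 29→39, due 23, tardiness 16
T5: 39→44, due 33, tardiness 11
T3: 44→48, due 37, tardiness 11
T2: 48→51, due 42, tardiness 9
Sum = 0+10+16+11+11+9 = 57.
LPT (decreasing processing time): T1 T4 T6 T5 T3 T2.
T1: 0→18, due 18, tardiness 0
T4: 18→29, due 19, tardiness 10
T6: 29→39, due 23, tardiness 16
T5: 39→44, due 33, tardiness 11
T3: 44→48, due 37, tardiness 11
T2: 48→51, due 42, tardiness 9
Sum = 0+10+16+11+11+9 = 57.
SPT 47, FIFO 53, EDD 57, LPT 57 → minimum 47.

47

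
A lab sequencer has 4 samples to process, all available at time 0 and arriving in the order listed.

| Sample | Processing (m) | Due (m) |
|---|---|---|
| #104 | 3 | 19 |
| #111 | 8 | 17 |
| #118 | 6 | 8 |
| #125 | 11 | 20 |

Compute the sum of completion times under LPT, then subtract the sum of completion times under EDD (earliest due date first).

LPT (decreasing processing time): #125 #111 #118 #104.
#125: 0→11
#111: 11→19
#118: 19→25
#104: 25→28
Sum = 11+19+25+28 = 83.
EDD (increasing due date): #118 #111 #104 #125.
#118: 0→6
#111: 6→14
#104: 14→17
#125: 17→28
Sum = 6+14+17+28 = 65.
Difference = 83 − 65 = 18.

18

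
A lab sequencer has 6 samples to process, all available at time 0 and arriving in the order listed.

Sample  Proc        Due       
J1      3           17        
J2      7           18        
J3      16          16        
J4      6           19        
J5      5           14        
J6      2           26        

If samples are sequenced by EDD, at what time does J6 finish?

EDD (increasing due date): J5 J3 J1 J2 J4 J6.
J5: 0→5
J3: 5→21
J1: 21→24
J2: 24→31
J4: 31→37
J6: 37→39

39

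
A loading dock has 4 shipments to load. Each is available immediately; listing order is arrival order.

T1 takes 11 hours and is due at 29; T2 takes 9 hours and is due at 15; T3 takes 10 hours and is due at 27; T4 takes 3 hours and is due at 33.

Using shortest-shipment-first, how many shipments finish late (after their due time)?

SPT (increasing processing time): T4 T2 T3 T1.
T4: 0→3, due 33, tardiness 0
T2: 3→12, due 15, tardiness 0
T3: 12→22, due 27, tardiness 0
T1: 22→33, due 29, tardiness 4
Late shipments: 1.

1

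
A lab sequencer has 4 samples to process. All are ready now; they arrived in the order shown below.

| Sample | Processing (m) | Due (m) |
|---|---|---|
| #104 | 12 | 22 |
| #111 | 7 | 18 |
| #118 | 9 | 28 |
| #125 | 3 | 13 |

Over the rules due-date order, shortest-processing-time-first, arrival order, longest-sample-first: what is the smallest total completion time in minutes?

63

EDD (increasing due date): #125 #111 #104 #118.
#125: 0→3
#111: 3→10
#104: 10→22
#118: 22→31
Sum = 3+10+22+31 = 66.
SPT (increasing processing time): #125 #111 #118 #104.
#125: 0→3
#111: 3→10
#118: 10→19
#104: 19→31
Sum = 3+10+19+31 = 63.
FIFO (arrival order): #104 #111 #118 #125.
#104: 0→12
#111: 12→19
#118: 19→28
#125: 28→31
Sum = 12+19+28+31 = 90.
LPT (decreasing processing time): #104 #118 #111 #125.
#104: 0→12
#118: 12→21
#111: 21→28
#125: 28→31
Sum = 12+21+28+31 = 92.
EDD 66, SPT 63, FIFO 90, LPT 92 → minimum 63.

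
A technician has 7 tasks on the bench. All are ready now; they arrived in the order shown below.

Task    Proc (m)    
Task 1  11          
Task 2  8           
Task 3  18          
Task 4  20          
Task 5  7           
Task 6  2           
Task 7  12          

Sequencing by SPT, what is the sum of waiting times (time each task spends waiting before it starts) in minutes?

154

SPT (increasing processing time): Task 6 Task 5 Task 2 Task 1 Task 7 Task 3 Task 4.
Task 6: waits 0, runs 0→2
Task 5: waits 2, runs 2→9
Task 2: waits 9, runs 9→17
Task 1: waits 17, runs 17→28
Task 7: waits 28, runs 28→40
Task 3: waits 40, runs 40→58
Task 4: waits 58, runs 58→78
Sum = 0+2+9+17+28+40+58 = 154.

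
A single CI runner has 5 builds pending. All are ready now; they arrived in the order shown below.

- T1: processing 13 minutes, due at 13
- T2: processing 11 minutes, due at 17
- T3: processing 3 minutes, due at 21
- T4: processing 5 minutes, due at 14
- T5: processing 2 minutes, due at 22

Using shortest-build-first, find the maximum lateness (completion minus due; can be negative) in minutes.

SPT (increasing processing time): T5 T3 T4 T2 T1.
T5: 0→2, due 22, lateness -20
T3: 2→5, due 21, lateness -16
T4: 5→10, due 14, lateness -4
T2: 10→21, due 17, lateness 4
T1: 21→34, due 13, lateness 21
Maximum = 21.

21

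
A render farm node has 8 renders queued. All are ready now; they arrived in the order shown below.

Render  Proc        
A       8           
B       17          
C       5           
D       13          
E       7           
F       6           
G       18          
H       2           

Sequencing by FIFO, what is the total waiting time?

FIFO (arrival order): A B C D E F G H.
A: waits 0, runs 0→8
B: waits 8, runs 8→25
C: waits 25, runs 25→30
D: waits 30, runs 30→43
E: waits 43, runs 43→50
F: waits 50, runs 50→56
G: waits 56, runs 56→74
H: waits 74, runs 74→76
Sum = 0+8+25+30+43+50+56+74 = 286.

286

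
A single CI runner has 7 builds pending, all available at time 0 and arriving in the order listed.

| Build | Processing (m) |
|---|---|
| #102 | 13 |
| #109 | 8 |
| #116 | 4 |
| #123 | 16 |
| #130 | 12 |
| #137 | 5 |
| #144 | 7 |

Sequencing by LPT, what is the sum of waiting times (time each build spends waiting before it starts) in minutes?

252

LPT (decreasing processing time): #123 #102 #130 #109 #144 #137 #116.
#123: waits 0, runs 0→16
#102: waits 16, runs 16→29
#130: waits 29, runs 29→41
#109: waits 41, runs 41→49
#144: waits 49, runs 49→56
#137: waits 56, runs 56→61
#116: waits 61, runs 61→65
Sum = 0+16+29+41+49+56+61 = 252.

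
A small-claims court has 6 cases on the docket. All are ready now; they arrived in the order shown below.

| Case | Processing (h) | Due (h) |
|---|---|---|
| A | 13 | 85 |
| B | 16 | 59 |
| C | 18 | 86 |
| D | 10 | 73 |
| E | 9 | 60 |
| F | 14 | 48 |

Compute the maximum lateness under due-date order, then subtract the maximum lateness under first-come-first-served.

EDD (increasing due date): F B E D A C.
F: 0→14, due 48, lateness -34
B: 14→30, due 59, lateness -29
E: 30→39, due 60, lateness -21
D: 39→49, due 73, lateness -24
A: 49→62, due 85, lateness -23
C: 62→80, due 86, lateness -6
Maximum = -6.
FIFO (arrival order): A B C D E F.
A: 0→13, due 85, lateness -72
B: 13→29, due 59, lateness -30
C: 29→47, due 86, lateness -39
D: 47→57, due 73, lateness -16
E: 57→66, due 60, lateness 6
F: 66→80, due 48, lateness 32
Maximum = 32.
Difference = -6 − 32 = -38.

-38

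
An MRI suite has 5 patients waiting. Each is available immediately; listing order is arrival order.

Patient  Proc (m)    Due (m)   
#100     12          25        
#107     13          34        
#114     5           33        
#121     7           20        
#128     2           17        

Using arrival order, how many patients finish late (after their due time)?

FIFO (arrival order): #100 #107 #114 #121 #128.
#100: 0→12, due 25, tardiness 0
#107: 12→25, due 34, tardiness 0
#114: 25→30, due 33, tardiness 0
#121: 30→37, due 20, tardiness 17
#128: 37→39, due 17, tardiness 22
Late patients: 2.

2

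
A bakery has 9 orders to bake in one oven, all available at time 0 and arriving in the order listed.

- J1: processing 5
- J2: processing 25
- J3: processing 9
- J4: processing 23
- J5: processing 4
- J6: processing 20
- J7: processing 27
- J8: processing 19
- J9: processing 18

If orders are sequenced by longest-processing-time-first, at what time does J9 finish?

132

LPT (decreasing processing time): J7 J2 J4 J6 J8 J9 J3 J1 J5.
J7: 0→27
J2: 27→52
J4: 52→75
J6: 75→95
J8: 95→114
J9: 114→132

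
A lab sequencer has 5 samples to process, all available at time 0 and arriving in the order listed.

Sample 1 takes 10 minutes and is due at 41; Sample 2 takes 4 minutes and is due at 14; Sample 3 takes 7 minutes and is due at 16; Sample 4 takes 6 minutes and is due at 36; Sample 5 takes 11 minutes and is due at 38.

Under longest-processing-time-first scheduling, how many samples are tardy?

LPT (decreasing processing time): Sample 5 Sample 1 Sample 3 Sample 4 Sample 2.
Sample 5: 0→11, due 38, tardiness 0
Sample 1: 11→21, due 41, tardiness 0
Sample 3: 21→28, due 16, tardiness 12
Sample 4: 28→34, due 36, tardiness 0
Sample 2: 34→38, due 14, tardiness 24
Late samples: 2.

2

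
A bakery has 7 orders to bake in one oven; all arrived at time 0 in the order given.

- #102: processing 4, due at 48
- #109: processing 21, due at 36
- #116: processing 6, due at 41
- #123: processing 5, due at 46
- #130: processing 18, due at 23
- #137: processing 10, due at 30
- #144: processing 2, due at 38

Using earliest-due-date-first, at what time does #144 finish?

EDD (increasing due date): #130 #137 #109 #144 #116 #123 #102.
#130: 0→18
#137: 18→28
#109: 28→49
#144: 49→51

51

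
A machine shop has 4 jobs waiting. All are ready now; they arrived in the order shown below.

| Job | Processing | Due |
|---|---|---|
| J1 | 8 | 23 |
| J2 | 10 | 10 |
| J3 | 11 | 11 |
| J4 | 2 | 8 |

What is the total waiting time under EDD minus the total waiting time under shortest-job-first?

5

EDD (increasing due date): J4 J2 J3 J1.
J4: waits 0, runs 0→2
J2: waits 2, runs 2→12
J3: waits 12, runs 12→23
J1: waits 23, runs 23→31
Sum = 0+2+12+23 = 37.
SPT (increasing processing time): J4 J1 J2 J3.
J4: waits 0, runs 0→2
J1: waits 2, runs 2→10
J2: waits 10, runs 10→20
J3: waits 20, runs 20→31
Sum = 0+2+10+20 = 32.
Difference = 37 − 32 = 5.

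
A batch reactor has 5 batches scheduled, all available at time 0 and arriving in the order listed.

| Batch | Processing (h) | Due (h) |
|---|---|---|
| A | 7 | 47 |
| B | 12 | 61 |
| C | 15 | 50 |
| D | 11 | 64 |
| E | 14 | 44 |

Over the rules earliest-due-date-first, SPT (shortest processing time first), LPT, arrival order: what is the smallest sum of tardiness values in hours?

0

EDD (increasing due date): E A C B D.
E: 0→14, due 44, tardiness 0
A: 14→21, due 47, tardiness 0
C: 21→36, due 50, tardiness 0
B: 36→48, due 61, tardiness 0
D: 48→59, due 64, tardiness 0
Sum = 0+0+0+0+0 = 0.
SPT (increasing processing time): A D B E C.
A: 0→7, due 47, tardiness 0
D: 7→18, due 64, tardiness 0
B: 18→30, due 61, tardiness 0
E: 30→44, due 44, tardiness 0
C: 44→59, due 50, tardiness 9
Sum = 0+0+0+0+9 = 9.
LPT (decreasing processing time): C E B D A.
C: 0→15, due 50, tardiness 0
E: 15→29, due 44, tardiness 0
B: 29→41, due 61, tardiness 0
D: 41→52, due 64, tardiness 0
A: 52→59, due 47, tardiness 12
Sum = 0+0+0+0+12 = 12.
FIFO (arrival order): A B C D E.
A: 0→7, due 47, tardiness 0
B: 7→19, due 61, tardiness 0
C: 19→34, due 50, tardiness 0
D: 34→45, due 64, tardiness 0
E: 45→59, due 44, tardiness 15
Sum = 0+0+0+0+15 = 15.
EDD 0, SPT 9, LPT 12, FIFO 15 → minimum 0.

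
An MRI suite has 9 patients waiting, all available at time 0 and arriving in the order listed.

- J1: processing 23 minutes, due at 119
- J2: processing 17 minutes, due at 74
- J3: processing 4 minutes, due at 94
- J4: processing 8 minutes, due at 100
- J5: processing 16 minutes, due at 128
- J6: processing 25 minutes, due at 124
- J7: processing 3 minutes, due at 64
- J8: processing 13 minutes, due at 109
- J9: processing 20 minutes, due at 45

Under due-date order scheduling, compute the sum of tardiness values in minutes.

1

EDD (increasing due date): J9 J7 J2 J3 J4 J8 J1 J6 J5.
J9: 0→20, due 45, tardiness 0
J7: 20→23, due 64, tardiness 0
J2: 23→40, due 74, tardiness 0
J3: 40→44, due 94, tardiness 0
J4: 44→52, due 100, tardiness 0
J8: 52→65, due 109, tardiness 0
J1: 65→88, due 119, tardiness 0
J6: 88→113, due 124, tardiness 0
J5: 113→129, due 128, tardiness 1
Sum = 0+0+0+0+0+0+0+0+1 = 1.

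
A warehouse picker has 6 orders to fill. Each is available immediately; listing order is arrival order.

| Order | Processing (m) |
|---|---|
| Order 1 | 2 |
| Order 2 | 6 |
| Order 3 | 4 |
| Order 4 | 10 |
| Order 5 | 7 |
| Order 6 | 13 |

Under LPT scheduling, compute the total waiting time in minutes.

LPT (decreasing processing time): Order 6 Order 4 Order 5 Order 2 Order 3 Order 1.
Order 6: waits 0, runs 0→13
Order 4: waits 13, runs 13→23
Order 5: waits 23, runs 23→30
Order 2: waits 30, runs 30→36
Order 3: waits 36, runs 36→40
Order 1: waits 40, runs 40→42
Sum = 0+13+23+30+36+40 = 142.

142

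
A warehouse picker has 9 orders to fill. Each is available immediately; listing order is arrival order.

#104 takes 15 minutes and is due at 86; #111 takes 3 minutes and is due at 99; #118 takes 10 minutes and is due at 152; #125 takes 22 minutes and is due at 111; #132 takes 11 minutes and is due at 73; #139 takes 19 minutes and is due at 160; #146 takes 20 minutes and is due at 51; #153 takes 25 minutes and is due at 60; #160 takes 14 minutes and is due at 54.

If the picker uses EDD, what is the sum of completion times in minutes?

EDD (increasing due date): #146 #160 #153 #132 #104 #111 #125 #118 #139.
#146: 0→20
#160: 20→34
#153: 34→59
#132: 59→70
#104: 70→85
#111: 85→88
#125: 88→110
#118: 110→120
#139: 120→139
Sum = 20+34+59+70+85+88+110+120+139 = 725.

725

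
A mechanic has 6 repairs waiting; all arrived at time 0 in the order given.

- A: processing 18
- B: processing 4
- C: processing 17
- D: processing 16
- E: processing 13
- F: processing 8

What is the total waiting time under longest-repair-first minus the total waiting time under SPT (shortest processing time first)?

100

LPT (decreasing processing time): A C D E F B.
A: waits 0, runs 0→18
C: waits 18, runs 18→35
D: waits 35, runs 35→51
E: waits 51, runs 51→64
F: waits 64, runs 64→72
B: waits 72, runs 72→76
Sum = 0+18+35+51+64+72 = 240.
SPT (increasing processing time): B F E D C A.
B: waits 0, runs 0→4
F: waits 4, runs 4→12
E: waits 12, runs 12→25
D: waits 25, runs 25→41
C: waits 41, runs 41→58
A: waits 58, runs 58→76
Sum = 0+4+12+25+41+58 = 140.
Difference = 240 − 140 = 100.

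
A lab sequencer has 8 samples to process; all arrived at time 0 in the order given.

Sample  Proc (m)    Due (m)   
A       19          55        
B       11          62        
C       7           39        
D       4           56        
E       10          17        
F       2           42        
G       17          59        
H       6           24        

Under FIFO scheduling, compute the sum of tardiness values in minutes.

108

FIFO (arrival order): A B C D E F G H.
A: 0→19, due 55, tardiness 0
B: 19→30, due 62, tardiness 0
C: 30→37, due 39, tardiness 0
D: 37→41, due 56, tardiness 0
E: 41→51, due 17, tardiness 34
F: 51→53, due 42, tardiness 11
G: 53→70, due 59, tardiness 11
H: 70→76, due 24, tardiness 52
Sum = 0+0+0+0+34+11+11+52 = 108.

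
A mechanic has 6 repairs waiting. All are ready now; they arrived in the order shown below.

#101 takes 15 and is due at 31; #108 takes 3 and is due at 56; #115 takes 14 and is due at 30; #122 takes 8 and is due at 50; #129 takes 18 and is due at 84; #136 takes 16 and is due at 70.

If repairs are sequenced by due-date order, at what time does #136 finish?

56

EDD (increasing due date): #115 #101 #122 #108 #136 #129.
#115: 0→14
#101: 14→29
#122: 29→37
#108: 37→40
#136: 40→56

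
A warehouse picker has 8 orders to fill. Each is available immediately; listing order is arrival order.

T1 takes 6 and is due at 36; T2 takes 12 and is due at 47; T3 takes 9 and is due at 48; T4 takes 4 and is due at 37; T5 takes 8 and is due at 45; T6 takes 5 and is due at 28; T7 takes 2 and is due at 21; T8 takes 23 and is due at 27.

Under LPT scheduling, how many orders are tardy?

5

LPT (decreasing processing time): T8 T2 T3 T5 T1 T6 T4 T7.
T8: 0→23, due 27, tardiness 0
T2: 23→35, due 47, tardiness 0
T3: 35→44, due 48, tardiness 0
T5: 44→52, due 45, tardiness 7
T1: 52→58, due 36, tardiness 22
T6: 58→63, due 28, tardiness 35
T4: 63→67, due 37, tardiness 30
T7: 67→69, due 21, tardiness 48
Late orders: 5.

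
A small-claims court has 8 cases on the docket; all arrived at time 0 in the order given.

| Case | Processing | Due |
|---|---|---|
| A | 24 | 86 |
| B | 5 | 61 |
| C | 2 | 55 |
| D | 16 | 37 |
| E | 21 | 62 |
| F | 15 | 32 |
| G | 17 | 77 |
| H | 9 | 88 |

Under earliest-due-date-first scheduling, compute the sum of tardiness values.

35

EDD (increasing due date): F D C B E G A H.
F: 0→15, due 32, tardiness 0
D: 15→31, due 37, tardiness 0
C: 31→33, due 55, tardiness 0
B: 33→38, due 61, tardiness 0
E: 38→59, due 62, tardiness 0
G: 59→76, due 77, tardiness 0
A: 76→100, due 86, tardiness 14
H: 100→109, due 88, tardiness 21
Sum = 0+0+0+0+0+0+14+21 = 35.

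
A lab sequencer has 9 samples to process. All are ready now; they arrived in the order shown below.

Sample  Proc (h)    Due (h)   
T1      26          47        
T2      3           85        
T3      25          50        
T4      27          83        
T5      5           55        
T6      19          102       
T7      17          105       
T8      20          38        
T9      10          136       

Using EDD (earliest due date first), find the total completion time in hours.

841

EDD (increasing due date): T8 T1 T3 T5 T4 T2 T6 T7 T9.
T8: 0→20
T1: 20→46
T3: 46→71
T5: 71→76
T4: 76→103
T2: 103→106
T6: 106→125
T7: 125→142
T9: 142→152
Sum = 20+46+71+76+103+106+125+142+152 = 841.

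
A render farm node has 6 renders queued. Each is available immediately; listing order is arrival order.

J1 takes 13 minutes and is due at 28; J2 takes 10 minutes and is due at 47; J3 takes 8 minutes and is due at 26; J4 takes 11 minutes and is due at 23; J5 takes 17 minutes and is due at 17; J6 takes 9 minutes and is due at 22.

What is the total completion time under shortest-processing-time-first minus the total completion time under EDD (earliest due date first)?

-42

SPT (increasing processing time): J3 J6 J2 J4 J1 J5.
J3: 0→8
J6: 8→17
J2: 17→27
J4: 27→38
J1: 38→51
J5: 51→68
Sum = 8+17+27+38+51+68 = 209.
EDD (increasing due date): J5 J6 J4 J3 J1 J2.
J5: 0→17
J6: 17→26
J4: 26→37
J3: 37→45
J1: 45→58
J2: 58→68
Sum = 17+26+37+45+58+68 = 251.
Difference = 209 − 251 = -42.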